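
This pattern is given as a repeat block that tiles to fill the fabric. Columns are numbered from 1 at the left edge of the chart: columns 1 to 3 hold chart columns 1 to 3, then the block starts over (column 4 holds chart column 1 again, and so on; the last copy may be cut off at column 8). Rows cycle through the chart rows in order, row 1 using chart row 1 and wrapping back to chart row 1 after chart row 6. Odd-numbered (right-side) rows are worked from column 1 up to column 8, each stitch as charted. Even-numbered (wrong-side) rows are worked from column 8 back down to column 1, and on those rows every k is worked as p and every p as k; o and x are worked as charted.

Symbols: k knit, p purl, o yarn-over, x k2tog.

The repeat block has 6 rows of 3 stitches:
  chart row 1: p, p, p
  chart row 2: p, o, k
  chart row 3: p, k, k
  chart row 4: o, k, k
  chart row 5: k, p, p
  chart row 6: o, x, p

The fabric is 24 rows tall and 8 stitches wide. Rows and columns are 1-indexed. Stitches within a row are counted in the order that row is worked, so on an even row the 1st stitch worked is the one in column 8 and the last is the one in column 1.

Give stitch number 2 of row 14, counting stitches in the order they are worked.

Result:
k

Derivation:
Row 14: (14-1) mod 6 = 1, so use chart row 2. Even row -> WS.
Chart row 2 tiled across columns 1-8: p o k p o k p o
Wrong side: read the tiled row from column 8 down to 1 and exchange k with p (leave o, x).
Row 14 as worked: o k p o k p o k
Stitch 2 in working order -> k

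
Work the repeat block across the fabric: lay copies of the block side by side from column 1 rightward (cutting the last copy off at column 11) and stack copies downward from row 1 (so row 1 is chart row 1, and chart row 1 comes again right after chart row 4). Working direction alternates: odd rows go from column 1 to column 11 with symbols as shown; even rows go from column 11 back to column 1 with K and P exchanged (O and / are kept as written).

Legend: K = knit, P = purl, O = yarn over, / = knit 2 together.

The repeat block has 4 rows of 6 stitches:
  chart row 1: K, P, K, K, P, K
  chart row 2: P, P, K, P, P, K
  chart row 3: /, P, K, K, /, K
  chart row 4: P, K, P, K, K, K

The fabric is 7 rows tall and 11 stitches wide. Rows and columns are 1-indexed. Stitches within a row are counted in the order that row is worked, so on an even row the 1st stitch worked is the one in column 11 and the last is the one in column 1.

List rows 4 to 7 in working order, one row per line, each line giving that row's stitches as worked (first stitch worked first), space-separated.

Result:
P P K P K P P P K P K
K P K K P K K P K K P
K K P K K P K K P K K
/ P K K / K / P K K /

Derivation:
Row 4: chart row 4, WS - tiled (columns 1-11): P K P K K K P K P K K; work from column 11 back to 1 with K<->P swapped.
Row 5: chart row 1, RS - tile across columns 1-11 and work as-is.
Row 6: chart row 2, WS - tiled (columns 1-11): P P K P P K P P K P P; work from column 11 back to 1 with K<->P swapped.
Row 7: chart row 3, RS - tile across columns 1-11 and work as-is.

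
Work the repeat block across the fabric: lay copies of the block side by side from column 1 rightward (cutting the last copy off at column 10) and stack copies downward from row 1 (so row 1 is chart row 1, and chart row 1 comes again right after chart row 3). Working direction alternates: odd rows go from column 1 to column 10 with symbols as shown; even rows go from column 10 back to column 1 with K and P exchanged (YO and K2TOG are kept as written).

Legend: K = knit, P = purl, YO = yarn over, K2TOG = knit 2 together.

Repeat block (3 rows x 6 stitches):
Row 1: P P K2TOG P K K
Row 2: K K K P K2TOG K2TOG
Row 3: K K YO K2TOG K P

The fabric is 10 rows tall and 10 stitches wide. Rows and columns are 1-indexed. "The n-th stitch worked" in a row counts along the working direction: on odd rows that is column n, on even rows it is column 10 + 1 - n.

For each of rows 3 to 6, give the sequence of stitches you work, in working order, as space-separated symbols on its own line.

Row 3: chart row 3, RS - tile across columns 1-10 and work as-is.
Row 4: chart row 1, WS - tiled (columns 1-10): P P K2TOG P K K P P K2TOG P; work from column 10 back to 1 with K<->P swapped.
Row 5: chart row 2, RS - tile across columns 1-10 and work as-is.
Row 6: chart row 3, WS - tiled (columns 1-10): K K YO K2TOG K P K K YO K2TOG; work from column 10 back to 1 with K<->P swapped.

Result:
K K YO K2TOG K P K K YO K2TOG
K K2TOG K K P P K K2TOG K K
K K K P K2TOG K2TOG K K K P
K2TOG YO P P K P K2TOG YO P P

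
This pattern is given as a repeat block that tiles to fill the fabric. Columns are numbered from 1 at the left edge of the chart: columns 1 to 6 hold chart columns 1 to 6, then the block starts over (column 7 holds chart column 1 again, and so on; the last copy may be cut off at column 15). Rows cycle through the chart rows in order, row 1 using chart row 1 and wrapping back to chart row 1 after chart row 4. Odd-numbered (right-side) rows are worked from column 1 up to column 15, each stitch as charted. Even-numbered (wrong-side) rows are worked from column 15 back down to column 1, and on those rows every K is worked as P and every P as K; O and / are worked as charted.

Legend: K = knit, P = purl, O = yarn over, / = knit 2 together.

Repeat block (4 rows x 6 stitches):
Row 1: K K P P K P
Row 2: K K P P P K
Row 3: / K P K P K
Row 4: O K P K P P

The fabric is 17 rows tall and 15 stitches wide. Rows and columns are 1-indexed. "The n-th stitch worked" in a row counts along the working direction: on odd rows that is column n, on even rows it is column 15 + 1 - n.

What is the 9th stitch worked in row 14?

Result:
P

Derivation:
Row 14: (14-1) mod 4 = 1, so use chart row 2. Even row -> WS.
Chart row 2 tiled across columns 1-15: K K P P P K K K P P P K K K P
WS: work from column 15 back to column 1 (reverse the tiled row), swapping K<->P (O and / unchanged).
Row 14 as worked: K P P P K K K P P P K K K P P
Stitch 9 in working order -> P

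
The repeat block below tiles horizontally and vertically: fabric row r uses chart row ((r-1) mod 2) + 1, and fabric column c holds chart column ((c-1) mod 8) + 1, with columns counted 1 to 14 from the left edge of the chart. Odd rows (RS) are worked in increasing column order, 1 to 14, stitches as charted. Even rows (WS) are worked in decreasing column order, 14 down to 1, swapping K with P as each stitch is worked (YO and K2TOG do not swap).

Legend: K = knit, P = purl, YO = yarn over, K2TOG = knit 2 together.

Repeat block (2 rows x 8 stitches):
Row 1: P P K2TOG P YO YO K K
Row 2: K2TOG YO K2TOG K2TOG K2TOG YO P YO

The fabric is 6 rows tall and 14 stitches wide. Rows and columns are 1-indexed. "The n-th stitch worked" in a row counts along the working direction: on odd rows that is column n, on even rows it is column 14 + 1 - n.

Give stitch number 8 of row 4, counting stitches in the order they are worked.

Result:
K

Derivation:
Row 4: (4-1) mod 2 = 1, so use chart row 2. Even row -> WS.
Chart row 2 tiled across columns 1-14: K2TOG YO K2TOG K2TOG K2TOG YO P YO K2TOG YO K2TOG K2TOG K2TOG YO
WS: work from column 14 back to column 1 (reverse the tiled row), swapping K<->P (YO and K2TOG unchanged).
Row 4 as worked: YO K2TOG K2TOG K2TOG YO K2TOG YO K YO K2TOG K2TOG K2TOG YO K2TOG
The 8th stitch worked is K.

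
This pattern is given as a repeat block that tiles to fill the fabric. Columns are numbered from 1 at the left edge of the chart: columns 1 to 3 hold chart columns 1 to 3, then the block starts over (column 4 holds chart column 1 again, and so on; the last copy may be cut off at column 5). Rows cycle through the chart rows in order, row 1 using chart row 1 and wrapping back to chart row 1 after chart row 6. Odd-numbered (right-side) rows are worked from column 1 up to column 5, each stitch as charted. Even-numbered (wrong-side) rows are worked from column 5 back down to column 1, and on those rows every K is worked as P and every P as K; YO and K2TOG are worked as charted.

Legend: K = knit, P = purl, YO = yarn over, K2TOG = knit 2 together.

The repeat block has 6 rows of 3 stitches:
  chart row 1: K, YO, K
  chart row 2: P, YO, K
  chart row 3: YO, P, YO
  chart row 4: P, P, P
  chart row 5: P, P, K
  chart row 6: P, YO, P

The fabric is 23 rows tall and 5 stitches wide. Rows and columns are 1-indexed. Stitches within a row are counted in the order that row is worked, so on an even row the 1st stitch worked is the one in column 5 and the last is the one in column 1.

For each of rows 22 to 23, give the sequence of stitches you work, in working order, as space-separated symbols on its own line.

Rows as worked:
K K K K K
P P K P P

Derivation:
Row 22: chart row 4, WS - tiled (columns 1-5): P P P P P; work from column 5 back to 1 with K<->P swapped.
Row 23: chart row 5, RS - tile across columns 1-5 and work as-is.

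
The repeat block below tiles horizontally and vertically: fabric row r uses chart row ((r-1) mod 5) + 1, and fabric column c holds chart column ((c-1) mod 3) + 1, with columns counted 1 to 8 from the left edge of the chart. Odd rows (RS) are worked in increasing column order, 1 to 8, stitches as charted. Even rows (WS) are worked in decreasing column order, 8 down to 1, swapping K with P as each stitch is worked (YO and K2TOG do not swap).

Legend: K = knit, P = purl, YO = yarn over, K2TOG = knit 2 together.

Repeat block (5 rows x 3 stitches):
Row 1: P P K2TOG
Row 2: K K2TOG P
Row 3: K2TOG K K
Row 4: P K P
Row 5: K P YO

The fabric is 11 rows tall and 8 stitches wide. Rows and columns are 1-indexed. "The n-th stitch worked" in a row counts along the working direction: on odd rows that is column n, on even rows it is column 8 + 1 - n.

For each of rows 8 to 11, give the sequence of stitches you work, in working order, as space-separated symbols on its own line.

Row 8: chart row 3, WS - tiled (columns 1-8): K2TOG K K K2TOG K K K2TOG K; work from column 8 back to 1 with K<->P swapped.
Row 9: chart row 4, RS - tile across columns 1-8 and work as-is.
Row 10: chart row 5, WS - tiled (columns 1-8): K P YO K P YO K P; work from column 8 back to 1 with K<->P swapped.
Row 11: chart row 1, RS - tile across columns 1-8 and work as-is.

Rows as worked:
P K2TOG P P K2TOG P P K2TOG
P K P P K P P K
K P YO K P YO K P
P P K2TOG P P K2TOG P P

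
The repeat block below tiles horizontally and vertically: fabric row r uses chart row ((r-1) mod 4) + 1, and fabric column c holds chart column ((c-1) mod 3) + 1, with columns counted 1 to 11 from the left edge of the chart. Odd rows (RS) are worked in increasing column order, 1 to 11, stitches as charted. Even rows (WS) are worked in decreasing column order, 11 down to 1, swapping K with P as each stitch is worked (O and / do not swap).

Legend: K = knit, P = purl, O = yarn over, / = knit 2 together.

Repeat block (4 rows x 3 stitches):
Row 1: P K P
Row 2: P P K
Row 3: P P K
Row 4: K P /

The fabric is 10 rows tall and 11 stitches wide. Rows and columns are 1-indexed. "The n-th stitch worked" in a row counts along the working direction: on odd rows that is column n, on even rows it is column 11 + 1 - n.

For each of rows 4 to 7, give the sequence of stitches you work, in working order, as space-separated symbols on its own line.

Row 4: chart row 4, WS - tiled (columns 1-11): K P / K P / K P / K P; work from column 11 back to 1 with K<->P swapped.
Row 5: chart row 1, RS - tile across columns 1-11 and work as-is.
Row 6: chart row 2, WS - tiled (columns 1-11): P P K P P K P P K P P; work from column 11 back to 1 with K<->P swapped.
Row 7: chart row 3, RS - tile across columns 1-11 and work as-is.

Result:
K P / K P / K P / K P
P K P P K P P K P P K
K K P K K P K K P K K
P P K P P K P P K P P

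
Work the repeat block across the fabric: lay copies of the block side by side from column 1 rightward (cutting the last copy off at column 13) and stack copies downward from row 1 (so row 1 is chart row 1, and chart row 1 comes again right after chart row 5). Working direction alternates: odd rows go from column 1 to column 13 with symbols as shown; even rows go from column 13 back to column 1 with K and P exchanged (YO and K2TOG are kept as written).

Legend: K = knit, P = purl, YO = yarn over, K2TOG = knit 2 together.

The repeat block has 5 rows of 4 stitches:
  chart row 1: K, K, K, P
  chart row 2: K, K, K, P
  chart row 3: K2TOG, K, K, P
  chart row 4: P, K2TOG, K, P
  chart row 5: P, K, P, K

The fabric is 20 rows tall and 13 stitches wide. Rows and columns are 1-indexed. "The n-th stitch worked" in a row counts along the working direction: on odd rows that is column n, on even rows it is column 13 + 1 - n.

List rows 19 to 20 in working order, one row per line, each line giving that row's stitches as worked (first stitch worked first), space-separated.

== ROWS AS WORKED ==
P K2TOG K P P K2TOG K P P K2TOG K P P
K P K P K P K P K P K P K

Derivation:
Row 19: chart row 4, RS - tile across columns 1-13 and work as-is.
Row 20: chart row 5, WS - tiled (columns 1-13): P K P K P K P K P K P K P; work from column 13 back to 1 with K<->P swapped.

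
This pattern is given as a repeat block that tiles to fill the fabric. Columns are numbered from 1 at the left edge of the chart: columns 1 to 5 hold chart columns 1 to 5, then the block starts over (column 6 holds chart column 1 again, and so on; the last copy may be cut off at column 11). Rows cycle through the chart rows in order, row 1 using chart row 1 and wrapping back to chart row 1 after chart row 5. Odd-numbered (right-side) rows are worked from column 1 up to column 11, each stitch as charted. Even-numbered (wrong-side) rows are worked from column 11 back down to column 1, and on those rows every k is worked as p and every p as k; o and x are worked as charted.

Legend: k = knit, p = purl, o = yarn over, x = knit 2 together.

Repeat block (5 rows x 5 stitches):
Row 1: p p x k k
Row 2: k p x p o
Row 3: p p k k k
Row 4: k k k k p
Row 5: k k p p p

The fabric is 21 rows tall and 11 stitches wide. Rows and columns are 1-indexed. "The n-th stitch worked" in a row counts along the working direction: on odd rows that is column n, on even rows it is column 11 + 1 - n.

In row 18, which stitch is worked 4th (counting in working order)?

Row 18 uses chart row ((18-1) mod 5)+1 = 3. Row 18 is even, so WS.
Chart row 3 tiled across columns 1-11: p p k k k p p k k k p
WS: work from column 11 back to column 1 (reverse the tiled row), swapping k<->p (o and x unchanged).
Row 18 as worked: k p p p k k p p p k k
The 4th stitch worked is p.

== STITCH ==
p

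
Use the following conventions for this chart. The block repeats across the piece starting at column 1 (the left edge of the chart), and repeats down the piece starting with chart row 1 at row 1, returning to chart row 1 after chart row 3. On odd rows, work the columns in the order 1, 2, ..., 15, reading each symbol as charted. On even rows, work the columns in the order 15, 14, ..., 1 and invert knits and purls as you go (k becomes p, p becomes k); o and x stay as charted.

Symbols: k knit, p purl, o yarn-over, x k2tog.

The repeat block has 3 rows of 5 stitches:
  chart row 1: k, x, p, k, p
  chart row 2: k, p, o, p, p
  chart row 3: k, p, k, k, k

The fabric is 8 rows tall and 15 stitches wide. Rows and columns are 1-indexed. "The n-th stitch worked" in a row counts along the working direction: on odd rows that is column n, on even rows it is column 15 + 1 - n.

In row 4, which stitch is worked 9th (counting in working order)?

== STITCH ==
x

Derivation:
Row 4 uses chart row ((4-1) mod 3)+1 = 1. Row 4 is even, so WS.
Chart row 1 tiled across columns 1-15: k x p k p k x p k p k x p k p
Wrong side: read the tiled row from column 15 down to 1 and exchange k with p (leave o, x).
Row 4 as worked: k p k x p k p k x p k p k x p
Stitch 9 in working order -> x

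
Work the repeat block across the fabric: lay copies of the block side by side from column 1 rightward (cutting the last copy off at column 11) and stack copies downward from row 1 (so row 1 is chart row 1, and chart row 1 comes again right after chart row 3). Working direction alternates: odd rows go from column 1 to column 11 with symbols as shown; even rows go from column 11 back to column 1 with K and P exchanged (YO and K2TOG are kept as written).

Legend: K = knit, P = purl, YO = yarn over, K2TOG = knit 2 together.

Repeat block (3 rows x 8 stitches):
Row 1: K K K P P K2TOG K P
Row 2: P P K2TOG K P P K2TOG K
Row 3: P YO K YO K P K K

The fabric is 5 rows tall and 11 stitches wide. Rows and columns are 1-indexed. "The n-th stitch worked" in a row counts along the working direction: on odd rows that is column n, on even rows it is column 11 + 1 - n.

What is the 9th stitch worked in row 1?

Result:
K

Derivation:
For row 1: chart row = ((1-1) mod 3) + 1 = 1; this is a RS (odd) row.
Chart row 1 tiled across columns 1-11: K K K P P K2TOG K P K K K
Right side: take the tiled row as-is (worked left to right from column 1).
Counting 9 along the worked row gives K.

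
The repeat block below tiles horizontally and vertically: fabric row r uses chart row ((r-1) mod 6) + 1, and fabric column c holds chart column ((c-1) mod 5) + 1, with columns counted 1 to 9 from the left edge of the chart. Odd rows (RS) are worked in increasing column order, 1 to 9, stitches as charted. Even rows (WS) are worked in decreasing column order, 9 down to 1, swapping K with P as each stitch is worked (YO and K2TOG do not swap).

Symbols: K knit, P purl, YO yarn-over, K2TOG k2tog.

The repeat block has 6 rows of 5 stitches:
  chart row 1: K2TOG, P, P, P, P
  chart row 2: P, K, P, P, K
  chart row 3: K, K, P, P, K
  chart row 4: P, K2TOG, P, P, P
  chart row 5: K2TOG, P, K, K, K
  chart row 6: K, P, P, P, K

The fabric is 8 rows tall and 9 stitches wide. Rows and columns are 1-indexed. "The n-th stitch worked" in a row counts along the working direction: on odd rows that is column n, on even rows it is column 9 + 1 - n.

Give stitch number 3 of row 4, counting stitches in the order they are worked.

Row 4 uses chart row ((4-1) mod 6)+1 = 4. Row 4 is even, so WS.
Chart row 4 tiled across columns 1-9: P K2TOG P P P P K2TOG P P
WS: work from column 9 back to column 1 (reverse the tiled row), swapping K<->P (YO and K2TOG unchanged).
Row 4 as worked: K K K2TOG K K K K K2TOG K
The 3rd stitch worked is K2TOG.

== STITCH ==
K2TOG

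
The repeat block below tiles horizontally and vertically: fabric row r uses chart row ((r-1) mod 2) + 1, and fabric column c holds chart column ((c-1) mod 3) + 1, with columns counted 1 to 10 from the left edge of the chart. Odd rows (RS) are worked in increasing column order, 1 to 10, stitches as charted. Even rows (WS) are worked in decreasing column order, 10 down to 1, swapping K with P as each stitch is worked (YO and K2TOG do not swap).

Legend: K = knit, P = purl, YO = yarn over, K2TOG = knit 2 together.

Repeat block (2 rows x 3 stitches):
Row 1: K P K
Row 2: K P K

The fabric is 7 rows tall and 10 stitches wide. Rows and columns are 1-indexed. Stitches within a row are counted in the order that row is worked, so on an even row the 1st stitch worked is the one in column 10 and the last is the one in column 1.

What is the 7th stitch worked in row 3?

Row 3: (3-1) mod 2 = 0, so use chart row 1. Odd row -> RS.
Chart row 1 tiled across columns 1-10: K P K K P K K P K K
RS row: no reversal, no swap; stitch n worked = column n.
Counting 7 along the worked row gives K.

== STITCH ==
K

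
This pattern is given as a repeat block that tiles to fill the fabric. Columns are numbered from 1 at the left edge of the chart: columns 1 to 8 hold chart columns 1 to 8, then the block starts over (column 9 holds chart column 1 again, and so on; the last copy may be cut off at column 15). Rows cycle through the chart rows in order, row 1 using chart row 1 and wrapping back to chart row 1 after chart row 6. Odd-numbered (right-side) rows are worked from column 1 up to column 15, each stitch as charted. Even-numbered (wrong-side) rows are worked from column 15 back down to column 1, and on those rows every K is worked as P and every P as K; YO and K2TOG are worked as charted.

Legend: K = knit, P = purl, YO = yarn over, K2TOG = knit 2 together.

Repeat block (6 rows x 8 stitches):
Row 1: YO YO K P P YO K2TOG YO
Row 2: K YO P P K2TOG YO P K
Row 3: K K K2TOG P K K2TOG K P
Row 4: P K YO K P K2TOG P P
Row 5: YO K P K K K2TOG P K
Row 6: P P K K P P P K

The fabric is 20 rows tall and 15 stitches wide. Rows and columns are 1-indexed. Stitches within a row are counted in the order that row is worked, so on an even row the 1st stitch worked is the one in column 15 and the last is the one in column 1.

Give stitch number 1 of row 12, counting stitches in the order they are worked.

Row 12 uses chart row ((12-1) mod 6)+1 = 6. Row 12 is even, so WS.
Chart row 6 tiled across columns 1-15: P P K K P P P K P P K K P P P
WS row: flip the tiled sequence (start at column 15) and apply K<->P; YO and K2TOG stay.
Row 12 as worked: K K K P P K K P K K K P P K K
The 1st stitch worked is K.

Stitch:
K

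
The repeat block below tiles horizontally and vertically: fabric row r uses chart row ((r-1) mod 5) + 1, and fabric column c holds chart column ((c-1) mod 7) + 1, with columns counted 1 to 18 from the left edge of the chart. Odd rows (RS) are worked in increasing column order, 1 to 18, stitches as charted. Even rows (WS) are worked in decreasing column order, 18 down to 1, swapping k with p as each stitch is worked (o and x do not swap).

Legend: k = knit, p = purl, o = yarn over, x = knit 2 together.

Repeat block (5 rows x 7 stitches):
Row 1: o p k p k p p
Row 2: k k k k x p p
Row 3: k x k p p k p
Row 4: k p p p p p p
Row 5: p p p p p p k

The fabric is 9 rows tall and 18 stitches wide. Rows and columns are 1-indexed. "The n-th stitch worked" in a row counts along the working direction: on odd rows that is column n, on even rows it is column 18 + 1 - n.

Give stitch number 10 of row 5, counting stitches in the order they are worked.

Row 5: (5-1) mod 5 = 4, so use chart row 5. Odd row -> RS.
Chart row 5 tiled across columns 1-18: p p p p p p k p p p p p p k p p p p
RS: work column 1 to column 18, symbols as charted — the tiled row is the row as worked.
Stitch 10 in working order -> p

Result:
p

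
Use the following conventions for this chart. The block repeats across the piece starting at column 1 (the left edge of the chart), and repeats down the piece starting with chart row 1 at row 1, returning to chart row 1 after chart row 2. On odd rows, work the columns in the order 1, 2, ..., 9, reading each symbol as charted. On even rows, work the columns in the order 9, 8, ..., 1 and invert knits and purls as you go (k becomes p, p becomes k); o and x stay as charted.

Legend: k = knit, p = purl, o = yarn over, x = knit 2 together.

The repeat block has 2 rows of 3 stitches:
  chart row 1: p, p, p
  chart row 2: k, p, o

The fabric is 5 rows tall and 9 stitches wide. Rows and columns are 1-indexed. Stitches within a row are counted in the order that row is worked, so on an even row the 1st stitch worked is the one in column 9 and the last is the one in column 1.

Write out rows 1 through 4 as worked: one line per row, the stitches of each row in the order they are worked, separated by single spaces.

== ROWS AS WORKED ==
p p p p p p p p p
o k p o k p o k p
p p p p p p p p p
o k p o k p o k p

Derivation:
Row 1: chart row 1, RS - tile across columns 1-9 and work as-is.
Row 2: chart row 2, WS - tiled (columns 1-9): k p o k p o k p o; work from column 9 back to 1 with k<->p swapped.
Row 3: chart row 1, RS - tile across columns 1-9 and work as-is.
Row 4: chart row 2, WS - tiled (columns 1-9): k p o k p o k p o; work from column 9 back to 1 with k<->p swapped.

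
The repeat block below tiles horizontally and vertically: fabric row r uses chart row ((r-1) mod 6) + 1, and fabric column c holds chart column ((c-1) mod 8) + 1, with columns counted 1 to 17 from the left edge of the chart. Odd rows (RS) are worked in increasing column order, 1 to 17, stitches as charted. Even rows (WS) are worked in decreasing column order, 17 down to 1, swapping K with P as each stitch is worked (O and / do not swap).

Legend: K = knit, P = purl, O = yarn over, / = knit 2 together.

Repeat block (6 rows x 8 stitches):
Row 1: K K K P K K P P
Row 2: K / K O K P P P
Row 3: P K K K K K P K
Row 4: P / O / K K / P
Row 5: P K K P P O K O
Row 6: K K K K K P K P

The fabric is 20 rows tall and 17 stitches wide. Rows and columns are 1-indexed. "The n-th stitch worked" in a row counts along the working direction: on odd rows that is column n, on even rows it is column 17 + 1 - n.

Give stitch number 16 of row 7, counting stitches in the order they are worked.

Row 7: (7-1) mod 6 = 0, so use chart row 1. Odd row -> RS.
Chart row 1 tiled across columns 1-17: K K K P K K P P K K K P K K P P K
RS: work column 1 to column 17, symbols as charted — the tiled row is the row as worked.
The 16th stitch worked is P.

Stitch:
P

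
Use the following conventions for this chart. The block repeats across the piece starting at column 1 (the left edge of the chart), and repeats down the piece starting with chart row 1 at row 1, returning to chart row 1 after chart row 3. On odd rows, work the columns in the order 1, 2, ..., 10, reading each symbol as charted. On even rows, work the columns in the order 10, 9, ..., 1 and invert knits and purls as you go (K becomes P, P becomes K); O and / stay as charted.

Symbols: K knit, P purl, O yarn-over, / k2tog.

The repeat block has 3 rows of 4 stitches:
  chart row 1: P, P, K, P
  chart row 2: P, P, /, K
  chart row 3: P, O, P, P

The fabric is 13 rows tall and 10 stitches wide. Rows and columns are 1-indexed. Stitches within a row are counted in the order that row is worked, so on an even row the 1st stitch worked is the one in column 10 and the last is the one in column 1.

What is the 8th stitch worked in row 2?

Row 2 uses chart row ((2-1) mod 3)+1 = 2. Row 2 is even, so WS.
Chart row 2 tiled across columns 1-10: P P / K P P / K P P
WS: work from column 10 back to column 1 (reverse the tiled row), swapping K<->P (O and / unchanged).
Row 2 as worked: K K P / K K P / K K
Stitch 8 in working order -> /

== STITCH ==
/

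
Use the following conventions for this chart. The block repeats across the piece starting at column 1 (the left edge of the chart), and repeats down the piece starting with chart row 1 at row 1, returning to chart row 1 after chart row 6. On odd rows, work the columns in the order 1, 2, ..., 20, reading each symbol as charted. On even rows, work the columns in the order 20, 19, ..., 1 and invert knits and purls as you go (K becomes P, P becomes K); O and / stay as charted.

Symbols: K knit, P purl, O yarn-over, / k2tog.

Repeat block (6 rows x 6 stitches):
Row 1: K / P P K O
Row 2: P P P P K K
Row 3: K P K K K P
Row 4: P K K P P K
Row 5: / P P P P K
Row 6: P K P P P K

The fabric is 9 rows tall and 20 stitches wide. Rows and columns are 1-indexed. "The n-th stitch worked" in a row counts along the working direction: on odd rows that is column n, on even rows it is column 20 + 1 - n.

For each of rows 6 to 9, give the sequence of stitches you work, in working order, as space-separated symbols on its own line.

== ROWS AS WORKED ==
P K P K K K P K P K K K P K P K K K P K
K / P P K O K / P P K O K / P P K O K /
K K P P K K K K P P K K K K P P K K K K
K P K K K P K P K K K P K P K K K P K P

Derivation:
Row 6: chart row 6, WS - tiled (columns 1-20): P K P P P K P K P P P K P K P P P K P K; work from column 20 back to 1 with K<->P swapped.
Row 7: chart row 1, RS - tile across columns 1-20 and work as-is.
Row 8: chart row 2, WS - tiled (columns 1-20): P P P P K K P P P P K K P P P P K K P P; work from column 20 back to 1 with K<->P swapped.
Row 9: chart row 3, RS - tile across columns 1-20 and work as-is.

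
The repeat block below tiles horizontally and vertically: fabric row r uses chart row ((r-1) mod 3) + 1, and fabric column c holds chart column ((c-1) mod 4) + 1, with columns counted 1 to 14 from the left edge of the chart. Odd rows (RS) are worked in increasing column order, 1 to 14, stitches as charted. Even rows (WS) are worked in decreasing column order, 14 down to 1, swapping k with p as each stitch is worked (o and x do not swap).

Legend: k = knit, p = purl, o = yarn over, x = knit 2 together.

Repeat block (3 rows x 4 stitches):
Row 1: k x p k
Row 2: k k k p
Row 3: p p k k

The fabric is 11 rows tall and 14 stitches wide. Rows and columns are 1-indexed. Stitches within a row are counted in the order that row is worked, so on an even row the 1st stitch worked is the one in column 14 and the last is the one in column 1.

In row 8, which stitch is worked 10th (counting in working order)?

== STITCH ==
p

Derivation:
Row 8: (8-1) mod 3 = 1, so use chart row 2. Even row -> WS.
Chart row 2 tiled across columns 1-14: k k k p k k k p k k k p k k
WS: work from column 14 back to column 1 (reverse the tiled row), swapping k<->p (o and x unchanged).
Row 8 as worked: p p k p p p k p p p k p p p
Stitch 10 in working order -> p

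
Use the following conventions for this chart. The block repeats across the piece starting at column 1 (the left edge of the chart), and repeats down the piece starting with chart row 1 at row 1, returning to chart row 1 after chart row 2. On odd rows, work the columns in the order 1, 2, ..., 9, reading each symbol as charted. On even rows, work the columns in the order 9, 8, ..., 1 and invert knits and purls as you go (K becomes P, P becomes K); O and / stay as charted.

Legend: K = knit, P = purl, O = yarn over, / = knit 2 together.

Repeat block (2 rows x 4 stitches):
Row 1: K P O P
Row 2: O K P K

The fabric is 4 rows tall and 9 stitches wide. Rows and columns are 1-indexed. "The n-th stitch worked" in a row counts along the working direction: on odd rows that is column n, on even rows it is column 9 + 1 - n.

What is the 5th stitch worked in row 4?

== STITCH ==
O

Derivation:
Row 4: (4-1) mod 2 = 1, so use chart row 2. Even row -> WS.
Chart row 2 tiled across columns 1-9: O K P K O K P K O
WS row: flip the tiled sequence (start at column 9) and apply K<->P; O and / stay.
Row 4 as worked: O P K P O P K P O
The 5th stitch worked is O.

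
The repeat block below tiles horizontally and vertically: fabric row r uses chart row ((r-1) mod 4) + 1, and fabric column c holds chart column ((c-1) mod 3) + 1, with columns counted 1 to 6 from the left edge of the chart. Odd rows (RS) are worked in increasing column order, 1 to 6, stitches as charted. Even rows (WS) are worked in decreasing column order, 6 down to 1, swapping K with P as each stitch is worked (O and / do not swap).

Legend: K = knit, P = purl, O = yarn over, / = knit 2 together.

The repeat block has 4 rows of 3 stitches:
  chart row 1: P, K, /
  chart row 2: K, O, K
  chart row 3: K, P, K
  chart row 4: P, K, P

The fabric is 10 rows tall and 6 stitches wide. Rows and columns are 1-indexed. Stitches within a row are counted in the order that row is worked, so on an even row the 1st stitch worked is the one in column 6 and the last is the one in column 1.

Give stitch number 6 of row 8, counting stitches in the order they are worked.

Result:
K

Derivation:
Row 8 uses chart row ((8-1) mod 4)+1 = 4. Row 8 is even, so WS.
Chart row 4 tiled across columns 1-6: P K P P K P
Wrong side: read the tiled row from column 6 down to 1 and exchange K with P (leave O, /).
Row 8 as worked: K P K K P K
Stitch 6 in working order -> K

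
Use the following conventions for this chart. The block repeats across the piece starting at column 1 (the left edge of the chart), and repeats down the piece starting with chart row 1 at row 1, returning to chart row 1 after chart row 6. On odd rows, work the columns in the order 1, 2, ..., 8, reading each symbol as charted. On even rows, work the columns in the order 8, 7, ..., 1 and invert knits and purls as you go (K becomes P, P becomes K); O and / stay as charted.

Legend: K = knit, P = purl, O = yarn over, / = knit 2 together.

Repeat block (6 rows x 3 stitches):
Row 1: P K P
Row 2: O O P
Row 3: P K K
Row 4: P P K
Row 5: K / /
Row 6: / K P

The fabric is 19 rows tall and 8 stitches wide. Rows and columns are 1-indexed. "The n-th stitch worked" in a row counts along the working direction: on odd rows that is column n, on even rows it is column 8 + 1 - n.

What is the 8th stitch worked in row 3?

Result:
K

Derivation:
Row 3 uses chart row ((3-1) mod 6)+1 = 3. Row 3 is odd, so RS.
Chart row 3 tiled across columns 1-8: P K K P K K P K
Right side: take the tiled row as-is (worked left to right from column 1).
The 8th stitch worked is K.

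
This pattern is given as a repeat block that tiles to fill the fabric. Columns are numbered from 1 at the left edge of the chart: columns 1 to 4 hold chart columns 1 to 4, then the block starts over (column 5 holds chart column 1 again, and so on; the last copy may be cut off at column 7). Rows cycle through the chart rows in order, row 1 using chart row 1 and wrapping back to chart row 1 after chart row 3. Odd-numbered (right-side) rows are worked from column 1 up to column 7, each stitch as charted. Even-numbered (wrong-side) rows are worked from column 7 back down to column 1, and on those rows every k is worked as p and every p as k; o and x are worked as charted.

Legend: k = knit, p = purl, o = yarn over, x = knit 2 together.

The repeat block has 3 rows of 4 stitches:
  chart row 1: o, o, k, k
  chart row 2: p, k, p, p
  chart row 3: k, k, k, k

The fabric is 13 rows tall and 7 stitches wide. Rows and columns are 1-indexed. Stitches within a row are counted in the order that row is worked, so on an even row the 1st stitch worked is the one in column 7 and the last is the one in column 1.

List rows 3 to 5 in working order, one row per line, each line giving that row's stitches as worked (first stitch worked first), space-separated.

== ROWS AS WORKED ==
k k k k k k k
p o o p p o o
p k p p p k p

Derivation:
Row 3: chart row 3, RS - tile across columns 1-7 and work as-is.
Row 4: chart row 1, WS - tiled (columns 1-7): o o k k o o k; work from column 7 back to 1 with k<->p swapped.
Row 5: chart row 2, RS - tile across columns 1-7 and work as-is.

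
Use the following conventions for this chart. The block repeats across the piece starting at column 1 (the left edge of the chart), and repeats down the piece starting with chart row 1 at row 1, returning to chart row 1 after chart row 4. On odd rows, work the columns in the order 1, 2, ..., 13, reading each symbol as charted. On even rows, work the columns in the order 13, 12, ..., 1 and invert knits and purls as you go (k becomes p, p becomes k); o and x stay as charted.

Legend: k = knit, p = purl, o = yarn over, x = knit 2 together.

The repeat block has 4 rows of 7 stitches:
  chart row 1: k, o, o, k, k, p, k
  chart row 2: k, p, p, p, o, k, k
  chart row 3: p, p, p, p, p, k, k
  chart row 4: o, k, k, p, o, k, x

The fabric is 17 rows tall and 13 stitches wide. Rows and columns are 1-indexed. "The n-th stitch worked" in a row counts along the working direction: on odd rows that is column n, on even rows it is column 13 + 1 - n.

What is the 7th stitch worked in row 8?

Row 8: (8-1) mod 4 = 3, so use chart row 4. Even row -> WS.
Chart row 4 tiled across columns 1-13: o k k p o k x o k k p o k
WS row: flip the tiled sequence (start at column 13) and apply k<->p; o and x stay.
Row 8 as worked: p o k p p o x p o k p p o
The 7th stitch worked is x.

Result:
x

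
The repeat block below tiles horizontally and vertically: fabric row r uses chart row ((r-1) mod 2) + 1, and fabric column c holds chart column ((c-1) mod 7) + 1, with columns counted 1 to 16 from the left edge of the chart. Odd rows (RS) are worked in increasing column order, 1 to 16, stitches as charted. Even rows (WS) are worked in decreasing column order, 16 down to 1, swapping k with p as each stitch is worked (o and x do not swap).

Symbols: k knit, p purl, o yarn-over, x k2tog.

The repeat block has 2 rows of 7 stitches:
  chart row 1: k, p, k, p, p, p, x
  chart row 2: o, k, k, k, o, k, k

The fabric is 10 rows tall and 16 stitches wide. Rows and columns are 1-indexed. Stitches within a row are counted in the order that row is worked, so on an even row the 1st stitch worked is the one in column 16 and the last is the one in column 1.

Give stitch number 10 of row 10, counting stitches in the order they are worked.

== STITCH ==
p

Derivation:
Row 10: (10-1) mod 2 = 1, so use chart row 2. Even row -> WS.
Chart row 2 tiled across columns 1-16: o k k k o k k o k k k o k k o k
WS row: flip the tiled sequence (start at column 16) and apply k<->p; o and x stay.
Row 10 as worked: p o p p o p p p o p p o p p p o
The 10th stitch worked is p.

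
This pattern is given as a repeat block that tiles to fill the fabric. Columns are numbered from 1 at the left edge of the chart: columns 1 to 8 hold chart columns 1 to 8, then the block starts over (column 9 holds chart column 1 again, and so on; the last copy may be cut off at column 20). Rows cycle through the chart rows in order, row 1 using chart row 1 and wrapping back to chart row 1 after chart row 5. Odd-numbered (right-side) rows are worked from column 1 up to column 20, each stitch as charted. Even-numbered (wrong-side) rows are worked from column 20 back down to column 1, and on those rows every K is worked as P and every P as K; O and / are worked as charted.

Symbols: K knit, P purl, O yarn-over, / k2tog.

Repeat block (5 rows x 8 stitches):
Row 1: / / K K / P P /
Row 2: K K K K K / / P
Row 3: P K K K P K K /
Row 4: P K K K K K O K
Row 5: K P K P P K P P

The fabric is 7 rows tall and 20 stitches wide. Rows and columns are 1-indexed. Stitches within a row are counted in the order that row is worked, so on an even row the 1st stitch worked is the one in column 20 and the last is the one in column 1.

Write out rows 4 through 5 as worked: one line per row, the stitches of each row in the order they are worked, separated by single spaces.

Row 4: chart row 4, WS - tiled (columns 1-20): P K K K K K O K P K K K K K O K P K K K; work from column 20 back to 1 with K<->P swapped.
Row 5: chart row 5, RS - tile across columns 1-20 and work as-is.

== ROWS AS WORKED ==
P P P K P O P P P P P K P O P P P P P K
K P K P P K P P K P K P P K P P K P K P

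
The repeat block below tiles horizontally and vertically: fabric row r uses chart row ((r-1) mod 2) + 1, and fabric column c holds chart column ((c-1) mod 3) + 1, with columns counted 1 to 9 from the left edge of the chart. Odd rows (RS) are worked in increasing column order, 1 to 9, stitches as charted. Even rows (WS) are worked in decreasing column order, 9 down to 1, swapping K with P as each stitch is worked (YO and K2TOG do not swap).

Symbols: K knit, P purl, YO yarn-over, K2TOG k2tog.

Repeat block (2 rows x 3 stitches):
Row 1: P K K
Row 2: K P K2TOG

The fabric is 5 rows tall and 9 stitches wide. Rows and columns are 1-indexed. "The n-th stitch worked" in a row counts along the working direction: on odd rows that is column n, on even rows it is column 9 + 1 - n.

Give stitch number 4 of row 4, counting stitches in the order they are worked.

== STITCH ==
K2TOG

Derivation:
For row 4: chart row = ((4-1) mod 2) + 1 = 2; this is a WS (even) row.
Chart row 2 tiled across columns 1-9: K P K2TOG K P K2TOG K P K2TOG
Wrong side: read the tiled row from column 9 down to 1 and exchange K with P (leave YO, K2TOG).
Row 4 as worked: K2TOG K P K2TOG K P K2TOG K P
Counting 4 along the worked row gives K2TOG.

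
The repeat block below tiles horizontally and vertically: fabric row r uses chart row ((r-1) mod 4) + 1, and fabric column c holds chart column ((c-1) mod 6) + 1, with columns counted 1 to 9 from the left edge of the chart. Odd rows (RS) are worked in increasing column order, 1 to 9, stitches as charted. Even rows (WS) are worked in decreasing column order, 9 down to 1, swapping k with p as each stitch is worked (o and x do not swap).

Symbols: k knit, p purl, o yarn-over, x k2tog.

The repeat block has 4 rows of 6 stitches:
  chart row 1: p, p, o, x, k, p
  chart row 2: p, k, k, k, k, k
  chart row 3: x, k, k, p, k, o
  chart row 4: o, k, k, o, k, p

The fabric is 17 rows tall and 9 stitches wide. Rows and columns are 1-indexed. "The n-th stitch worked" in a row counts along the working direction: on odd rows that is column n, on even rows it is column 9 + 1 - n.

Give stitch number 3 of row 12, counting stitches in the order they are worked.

Row 12 uses chart row ((12-1) mod 4)+1 = 4. Row 12 is even, so WS.
Chart row 4 tiled across columns 1-9: o k k o k p o k k
Wrong side: read the tiled row from column 9 down to 1 and exchange k with p (leave o, x).
Row 12 as worked: p p o k p o p p o
Counting 3 along the worked row gives o.

Result:
o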